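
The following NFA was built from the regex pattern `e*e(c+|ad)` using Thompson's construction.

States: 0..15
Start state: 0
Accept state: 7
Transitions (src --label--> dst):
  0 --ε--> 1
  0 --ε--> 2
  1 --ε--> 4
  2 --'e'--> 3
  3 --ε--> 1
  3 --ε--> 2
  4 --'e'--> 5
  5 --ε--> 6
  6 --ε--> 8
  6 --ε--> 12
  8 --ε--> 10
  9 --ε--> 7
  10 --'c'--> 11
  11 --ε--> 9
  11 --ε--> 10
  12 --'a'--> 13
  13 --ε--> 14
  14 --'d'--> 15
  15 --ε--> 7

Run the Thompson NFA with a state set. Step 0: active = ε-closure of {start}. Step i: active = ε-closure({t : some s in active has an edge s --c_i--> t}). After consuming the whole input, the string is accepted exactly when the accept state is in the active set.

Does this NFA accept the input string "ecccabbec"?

S₀ = ε-closure({0}) = {0,1,2,4}
'e' @ 1: {1,2,3,4,5,6,8,10,12}
'c' @ 2: {7,9,10,11}  (accept∈set)
'c' @ 3: {7,9,10,11}  (accept∈set)
'c' @ 4: {7,9,10,11}  (accept∈set)
'a' @ 5: {}  — state set empty
rest 'bbec' ignored (set empty)
end set {} — state 7 not in

Answer: REJECT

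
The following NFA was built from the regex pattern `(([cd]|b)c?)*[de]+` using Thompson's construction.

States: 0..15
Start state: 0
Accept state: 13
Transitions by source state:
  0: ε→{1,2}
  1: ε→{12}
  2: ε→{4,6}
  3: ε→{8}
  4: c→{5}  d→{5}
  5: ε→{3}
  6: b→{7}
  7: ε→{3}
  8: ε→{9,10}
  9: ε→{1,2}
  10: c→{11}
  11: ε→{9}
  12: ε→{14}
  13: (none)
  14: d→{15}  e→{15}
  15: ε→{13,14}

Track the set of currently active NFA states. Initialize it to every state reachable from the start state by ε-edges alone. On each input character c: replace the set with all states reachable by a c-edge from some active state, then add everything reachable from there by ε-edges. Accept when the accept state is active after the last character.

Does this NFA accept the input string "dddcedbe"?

initial (ε-close {0}): {0,1,2,4,6,12,14}
'd' @ 1: {1,2,3,4,5,6,8,9,10,12,13,14,15}  ✓accept
'd' @ 2: {1,2,3,4,5,6,8,9,10,12,13,14,15}  ✓accept
'd' @ 3: {1,2,3,4,5,6,8,9,10,12,13,14,15}  ✓accept
'c' @ 4: {1,2,3,4,5,6,8,9,10,11,12,14}
'e' @ 5: {13,14,15}  ✓accept
'd' @ 6: {13,14,15}  ✓accept
'b' @ 7: {}  — dead — no transitions
rest 'e' ignored (set empty)
end set {} — state 13 not in

Answer: REJECT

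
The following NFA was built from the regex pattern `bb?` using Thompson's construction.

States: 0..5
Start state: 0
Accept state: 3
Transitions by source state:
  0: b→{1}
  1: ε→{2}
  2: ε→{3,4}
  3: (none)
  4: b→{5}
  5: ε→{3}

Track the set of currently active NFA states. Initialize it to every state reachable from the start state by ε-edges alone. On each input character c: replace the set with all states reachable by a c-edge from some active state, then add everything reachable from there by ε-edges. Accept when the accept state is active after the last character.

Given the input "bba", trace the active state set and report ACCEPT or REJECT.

Answer: REJECT

Steps:
initial (ε-close {0}): {0}
'b' @ 1: {1,2,3,4}  ✓accept
'b' @ 2: {3,5}  ✓accept
'a' @ 3: {}  — dead — no transitions
after full input: {}  (accept=3 not in)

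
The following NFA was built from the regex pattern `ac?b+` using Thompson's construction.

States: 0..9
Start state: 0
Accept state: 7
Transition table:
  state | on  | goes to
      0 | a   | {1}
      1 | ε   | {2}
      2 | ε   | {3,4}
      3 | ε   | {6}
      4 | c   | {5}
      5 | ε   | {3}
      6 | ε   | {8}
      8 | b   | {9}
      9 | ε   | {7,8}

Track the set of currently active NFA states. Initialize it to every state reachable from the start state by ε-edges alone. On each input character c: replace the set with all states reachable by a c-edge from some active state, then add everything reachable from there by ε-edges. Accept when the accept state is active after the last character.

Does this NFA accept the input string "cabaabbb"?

Answer: REJECT

Trace:
start: ε-closure({0}) = {0}
'c' @ 1: {}  — no active states
rest 'abaabbb' ignored (set empty)
after full input: {}  (accept=7 not in)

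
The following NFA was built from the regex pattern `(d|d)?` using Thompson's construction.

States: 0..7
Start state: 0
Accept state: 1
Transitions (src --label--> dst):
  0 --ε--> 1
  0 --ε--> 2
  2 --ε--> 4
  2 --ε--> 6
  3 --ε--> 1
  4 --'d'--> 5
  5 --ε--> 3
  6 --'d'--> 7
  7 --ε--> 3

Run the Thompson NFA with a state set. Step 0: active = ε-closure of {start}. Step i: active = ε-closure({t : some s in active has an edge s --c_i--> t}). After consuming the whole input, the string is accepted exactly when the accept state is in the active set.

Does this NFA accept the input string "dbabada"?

Answer: REJECT

Derivation:
S₀ = ε-closure({0}) = {0,1,2,4,6}
'd' @ 1: {1,3,5,7}  ✓accept
'b' @ 2: {}  — dead — no transitions
rest 'abada' ignored (set empty)
final: {}; accept 1 not in set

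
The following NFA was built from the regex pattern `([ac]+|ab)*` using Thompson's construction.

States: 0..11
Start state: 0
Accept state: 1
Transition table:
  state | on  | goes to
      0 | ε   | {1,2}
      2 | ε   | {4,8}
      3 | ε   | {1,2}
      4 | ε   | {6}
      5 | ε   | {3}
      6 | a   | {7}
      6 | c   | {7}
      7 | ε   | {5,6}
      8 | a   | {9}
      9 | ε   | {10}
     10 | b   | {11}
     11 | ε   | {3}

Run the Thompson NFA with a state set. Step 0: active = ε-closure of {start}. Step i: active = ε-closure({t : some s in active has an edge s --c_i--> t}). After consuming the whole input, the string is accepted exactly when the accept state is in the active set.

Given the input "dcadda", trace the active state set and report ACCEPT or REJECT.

S₀ = ε-closure({0}) = {0,1,2,4,6,8}
'd' @ 1: {}  — state set empty
rest 'cadda' ignored (set empty)
after full input: {}  (accept=1 not in)

Answer: REJECT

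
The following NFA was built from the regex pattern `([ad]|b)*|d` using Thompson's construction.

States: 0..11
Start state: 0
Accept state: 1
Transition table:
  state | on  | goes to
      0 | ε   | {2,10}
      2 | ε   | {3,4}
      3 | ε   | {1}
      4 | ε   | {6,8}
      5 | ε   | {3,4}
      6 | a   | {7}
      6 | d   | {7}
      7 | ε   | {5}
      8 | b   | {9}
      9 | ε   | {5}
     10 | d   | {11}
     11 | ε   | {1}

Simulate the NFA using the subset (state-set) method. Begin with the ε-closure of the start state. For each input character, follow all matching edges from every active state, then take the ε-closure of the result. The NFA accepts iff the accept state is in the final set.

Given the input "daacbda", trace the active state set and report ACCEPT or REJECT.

S₀ = ε-closure({0}) = {0,1,2,3,4,6,8,10}
'd' @ 1: {1,3,4,5,6,7,8,11}  ✓accept
'a' @ 2: {1,3,4,5,6,7,8}  ✓accept
'a' @ 3: {1,3,4,5,6,7,8}  ✓accept
'c' @ 4: {}  — state set empty
rest 'bda' ignored (set empty)
after full input: {}  (accept=1 not in)

Answer: REJECT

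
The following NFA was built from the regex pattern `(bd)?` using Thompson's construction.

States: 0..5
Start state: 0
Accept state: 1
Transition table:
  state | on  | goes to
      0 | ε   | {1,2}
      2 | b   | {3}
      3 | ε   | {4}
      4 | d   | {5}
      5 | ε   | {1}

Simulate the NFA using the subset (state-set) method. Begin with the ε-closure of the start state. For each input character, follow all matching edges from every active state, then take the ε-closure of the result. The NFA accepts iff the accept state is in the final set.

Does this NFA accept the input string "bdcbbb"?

Answer: REJECT

Derivation:
start: ε-closure({0}) = {0,1,2}
'b' @ 1: {3,4}
'd' @ 2: {1,5}  (accept∈set)
'c' @ 3: {}  — no active states
rest 'bbb' ignored (set empty)
end set {} — state 1 not in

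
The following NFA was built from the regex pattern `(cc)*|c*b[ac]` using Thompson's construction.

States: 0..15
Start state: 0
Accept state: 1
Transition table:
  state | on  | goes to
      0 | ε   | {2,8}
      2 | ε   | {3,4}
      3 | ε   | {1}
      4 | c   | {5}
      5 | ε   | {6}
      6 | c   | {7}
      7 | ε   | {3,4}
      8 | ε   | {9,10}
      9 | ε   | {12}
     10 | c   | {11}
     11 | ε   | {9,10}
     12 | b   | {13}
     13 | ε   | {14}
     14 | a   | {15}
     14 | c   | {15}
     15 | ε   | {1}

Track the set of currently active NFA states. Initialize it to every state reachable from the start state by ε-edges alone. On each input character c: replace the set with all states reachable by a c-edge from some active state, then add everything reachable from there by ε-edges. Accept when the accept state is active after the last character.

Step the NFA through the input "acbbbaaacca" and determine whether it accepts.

S₀ = ε-closure({0}) = {0,1,2,3,4,8,9,10,12}
'a' @ 1: {}  — dead — no transitions
rest 'cbbbaaacca' ignored (set empty)
end set {} — state 1 not in

Answer: REJECT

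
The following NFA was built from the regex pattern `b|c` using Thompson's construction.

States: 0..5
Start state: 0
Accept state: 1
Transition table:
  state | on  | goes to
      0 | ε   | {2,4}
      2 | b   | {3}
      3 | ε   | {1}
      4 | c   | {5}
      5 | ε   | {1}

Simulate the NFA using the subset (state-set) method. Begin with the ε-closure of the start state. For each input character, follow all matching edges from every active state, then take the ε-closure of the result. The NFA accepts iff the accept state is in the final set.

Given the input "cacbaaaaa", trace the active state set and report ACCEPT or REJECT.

initial (ε-close {0}): {0,2,4}
'c' @ 1: {1,5}  ✓accept
'a' @ 2: {}  — dead — no transitions
rest 'cbaaaaa' ignored (set empty)
after full input: {}  (accept=1 not in)

Answer: REJECT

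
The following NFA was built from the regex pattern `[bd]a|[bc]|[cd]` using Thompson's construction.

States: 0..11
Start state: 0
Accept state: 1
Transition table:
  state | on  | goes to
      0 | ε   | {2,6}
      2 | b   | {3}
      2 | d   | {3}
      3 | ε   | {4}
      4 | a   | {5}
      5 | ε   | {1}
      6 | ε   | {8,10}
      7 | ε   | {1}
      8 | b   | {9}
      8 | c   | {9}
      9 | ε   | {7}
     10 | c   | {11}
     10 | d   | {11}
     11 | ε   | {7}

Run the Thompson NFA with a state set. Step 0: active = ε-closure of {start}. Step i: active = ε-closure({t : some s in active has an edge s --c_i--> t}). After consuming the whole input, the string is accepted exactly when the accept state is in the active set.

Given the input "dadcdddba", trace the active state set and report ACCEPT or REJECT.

start: ε-closure({0}) = {0,2,6,8,10}
'd' @ 1: {1,3,4,7,11}  [accepting]
'a' @ 2: {1,5}  [accepting]
'd' @ 3: {}  — state set empty
rest 'cdddba' ignored (set empty)
after full input: {}  (accept=1 not in)

Answer: REJECT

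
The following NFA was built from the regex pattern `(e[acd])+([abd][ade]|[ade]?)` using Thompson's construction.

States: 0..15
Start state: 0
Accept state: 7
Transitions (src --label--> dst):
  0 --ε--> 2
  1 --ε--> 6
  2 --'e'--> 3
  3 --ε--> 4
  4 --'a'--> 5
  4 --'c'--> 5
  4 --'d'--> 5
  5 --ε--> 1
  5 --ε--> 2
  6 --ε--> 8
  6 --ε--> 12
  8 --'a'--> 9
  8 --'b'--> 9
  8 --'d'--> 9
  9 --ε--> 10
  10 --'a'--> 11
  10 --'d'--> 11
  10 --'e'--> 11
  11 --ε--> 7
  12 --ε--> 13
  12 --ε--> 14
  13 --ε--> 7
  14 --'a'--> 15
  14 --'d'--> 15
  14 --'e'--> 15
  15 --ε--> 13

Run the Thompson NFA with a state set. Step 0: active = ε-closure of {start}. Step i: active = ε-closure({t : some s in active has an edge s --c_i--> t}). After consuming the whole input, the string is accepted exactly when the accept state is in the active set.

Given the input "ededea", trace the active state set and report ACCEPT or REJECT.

S₀ = ε-closure({0}) = {0,2}
'e' @ 1: {3,4}
'd' @ 2: {1,2,5,6,7,8,12,13,14}  (accept∈set)
'e' @ 3: {3,4,7,13,15}  (accept∈set)
'd' @ 4: {1,2,5,6,7,8,12,13,14}  (accept∈set)
'e' @ 5: {3,4,7,13,15}  (accept∈set)
'a' @ 6: {1,2,5,6,7,8,12,13,14}  (accept∈set)
end set {1,2,5,6,7,8,12,13,14} — state 7 in

Answer: ACCEPT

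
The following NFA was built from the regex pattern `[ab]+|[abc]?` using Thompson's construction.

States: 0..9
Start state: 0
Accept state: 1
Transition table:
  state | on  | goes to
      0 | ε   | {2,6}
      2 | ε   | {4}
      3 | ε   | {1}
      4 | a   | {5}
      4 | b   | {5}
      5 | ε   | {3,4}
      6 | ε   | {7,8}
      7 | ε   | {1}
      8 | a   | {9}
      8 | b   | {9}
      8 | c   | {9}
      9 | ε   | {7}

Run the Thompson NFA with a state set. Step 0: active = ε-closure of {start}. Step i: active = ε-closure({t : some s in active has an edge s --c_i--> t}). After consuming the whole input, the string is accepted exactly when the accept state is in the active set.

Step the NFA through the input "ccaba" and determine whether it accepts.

start: ε-closure({0}) = {0,1,2,4,6,7,8}
'c' @ 1: {1,7,9}  [accepting]
'c' @ 2: {}  — dead — no transitions
rest 'aba' ignored (set empty)
after full input: {}  (accept=1 not in)

Answer: REJECT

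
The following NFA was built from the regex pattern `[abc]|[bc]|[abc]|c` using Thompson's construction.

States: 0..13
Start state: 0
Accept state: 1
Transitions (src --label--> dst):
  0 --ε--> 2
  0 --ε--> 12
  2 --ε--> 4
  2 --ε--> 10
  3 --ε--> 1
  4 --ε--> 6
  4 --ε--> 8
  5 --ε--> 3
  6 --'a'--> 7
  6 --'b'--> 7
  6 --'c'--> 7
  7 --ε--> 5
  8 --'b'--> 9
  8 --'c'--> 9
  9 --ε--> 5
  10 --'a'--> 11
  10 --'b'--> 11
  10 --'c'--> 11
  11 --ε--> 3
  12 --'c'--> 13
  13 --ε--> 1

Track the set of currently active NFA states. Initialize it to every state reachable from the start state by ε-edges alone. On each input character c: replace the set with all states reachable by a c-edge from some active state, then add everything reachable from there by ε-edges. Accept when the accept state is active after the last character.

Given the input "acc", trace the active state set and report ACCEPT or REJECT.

S₀ = ε-closure({0}) = {0,2,4,6,8,10,12}
'a' @ 1: {1,3,5,7,11}  [accepting]
'c' @ 2: {}  — no active states
rest 'c' ignored (set empty)
final: {}; accept 1 not in set

Answer: REJECT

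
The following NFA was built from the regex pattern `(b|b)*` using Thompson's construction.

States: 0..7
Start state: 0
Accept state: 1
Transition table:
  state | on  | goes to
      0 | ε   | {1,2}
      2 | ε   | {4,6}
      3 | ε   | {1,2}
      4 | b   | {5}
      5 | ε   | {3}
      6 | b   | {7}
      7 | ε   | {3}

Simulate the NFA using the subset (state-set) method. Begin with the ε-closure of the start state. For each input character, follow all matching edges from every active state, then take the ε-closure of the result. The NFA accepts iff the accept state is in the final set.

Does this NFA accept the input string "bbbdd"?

Answer: REJECT

Trace:
initial (ε-close {0}): {0,1,2,4,6}
'b' @ 1: {1,2,3,4,5,6,7}  ✓accept
'b' @ 2: {1,2,3,4,5,6,7}  ✓accept
'b' @ 3: {1,2,3,4,5,6,7}  ✓accept
'd' @ 4: {}  — no active states
rest 'd' ignored (set empty)
end set {} — state 1 not in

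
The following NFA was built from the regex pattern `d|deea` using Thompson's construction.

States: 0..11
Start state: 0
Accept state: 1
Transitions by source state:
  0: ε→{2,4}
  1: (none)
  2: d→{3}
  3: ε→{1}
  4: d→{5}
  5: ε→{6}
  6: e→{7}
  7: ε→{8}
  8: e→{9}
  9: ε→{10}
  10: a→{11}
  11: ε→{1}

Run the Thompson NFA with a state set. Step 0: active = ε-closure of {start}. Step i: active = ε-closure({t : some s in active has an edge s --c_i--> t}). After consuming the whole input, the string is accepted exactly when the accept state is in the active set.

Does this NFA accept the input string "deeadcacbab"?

start: ε-closure({0}) = {0,2,4}
'd' @ 1: {1,3,5,6}  (accept∈set)
'e' @ 2: {7,8}
'e' @ 3: {9,10}
'a' @ 4: {1,11}  (accept∈set)
'd' @ 5: {}  — no active states
rest 'cacbab' ignored (set empty)
after full input: {}  (accept=1 not in)

Answer: REJECT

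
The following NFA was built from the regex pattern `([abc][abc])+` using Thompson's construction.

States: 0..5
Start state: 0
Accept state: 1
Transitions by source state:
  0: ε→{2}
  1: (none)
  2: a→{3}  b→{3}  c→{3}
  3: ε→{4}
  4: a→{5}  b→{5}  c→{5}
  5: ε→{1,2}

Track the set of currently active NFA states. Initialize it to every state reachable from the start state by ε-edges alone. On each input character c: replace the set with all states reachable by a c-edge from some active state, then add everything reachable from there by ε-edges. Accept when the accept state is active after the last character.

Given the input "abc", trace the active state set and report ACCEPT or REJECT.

S₀ = ε-closure({0}) = {0,2}
'a' @ 1: {3,4}
'b' @ 2: {1,2,5}  (accept∈set)
'c' @ 3: {3,4}
after full input: {3,4}  (accept=1 not in)

Answer: REJECT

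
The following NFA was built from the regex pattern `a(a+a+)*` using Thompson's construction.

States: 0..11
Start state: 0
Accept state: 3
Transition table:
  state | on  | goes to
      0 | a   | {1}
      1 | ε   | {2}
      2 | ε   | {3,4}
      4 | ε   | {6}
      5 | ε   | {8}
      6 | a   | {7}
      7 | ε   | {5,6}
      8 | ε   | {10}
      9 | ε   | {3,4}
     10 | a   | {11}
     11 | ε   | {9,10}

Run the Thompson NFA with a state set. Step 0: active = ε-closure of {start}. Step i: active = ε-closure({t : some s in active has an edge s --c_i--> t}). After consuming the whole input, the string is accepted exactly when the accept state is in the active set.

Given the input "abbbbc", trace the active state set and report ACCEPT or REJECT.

Answer: REJECT

Trace:
start: ε-closure({0}) = {0}
'a' @ 1: {1,2,3,4,6}  [accepting]
'b' @ 2: {}  — state set empty
rest 'bbbc' ignored (set empty)
end set {} — state 3 not in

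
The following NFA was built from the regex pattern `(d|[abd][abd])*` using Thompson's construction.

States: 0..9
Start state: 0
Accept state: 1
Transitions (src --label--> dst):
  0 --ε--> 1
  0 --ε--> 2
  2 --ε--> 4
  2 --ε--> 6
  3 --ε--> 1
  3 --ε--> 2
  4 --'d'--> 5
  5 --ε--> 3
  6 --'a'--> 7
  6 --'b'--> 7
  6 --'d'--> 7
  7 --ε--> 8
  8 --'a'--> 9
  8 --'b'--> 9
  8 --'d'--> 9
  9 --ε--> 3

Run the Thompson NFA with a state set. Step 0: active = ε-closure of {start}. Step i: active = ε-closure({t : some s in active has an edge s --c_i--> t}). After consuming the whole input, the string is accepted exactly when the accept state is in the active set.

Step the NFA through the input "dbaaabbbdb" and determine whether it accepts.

Answer: ACCEPT

Steps:
start: ε-closure({0}) = {0,1,2,4,6}
'd' @ 1: {1,2,3,4,5,6,7,8}  (accept∈set)
'b' @ 2: {1,2,3,4,6,7,8,9}  (accept∈set)
'a' @ 3: {1,2,3,4,6,7,8,9}  (accept∈set)
'a' @ 4: {1,2,3,4,6,7,8,9}  (accept∈set)
'a' @ 5: {1,2,3,4,6,7,8,9}  (accept∈set)
'b' @ 6: {1,2,3,4,6,7,8,9}  (accept∈set)
'b' @ 7: {1,2,3,4,6,7,8,9}  (accept∈set)
'b' @ 8: {1,2,3,4,6,7,8,9}  (accept∈set)
'd' @ 9: {1,2,3,4,5,6,7,8,9}  (accept∈set)
'b' @ 10: {1,2,3,4,6,7,8,9}  (accept∈set)
end set {1,2,3,4,6,7,8,9} — state 1 in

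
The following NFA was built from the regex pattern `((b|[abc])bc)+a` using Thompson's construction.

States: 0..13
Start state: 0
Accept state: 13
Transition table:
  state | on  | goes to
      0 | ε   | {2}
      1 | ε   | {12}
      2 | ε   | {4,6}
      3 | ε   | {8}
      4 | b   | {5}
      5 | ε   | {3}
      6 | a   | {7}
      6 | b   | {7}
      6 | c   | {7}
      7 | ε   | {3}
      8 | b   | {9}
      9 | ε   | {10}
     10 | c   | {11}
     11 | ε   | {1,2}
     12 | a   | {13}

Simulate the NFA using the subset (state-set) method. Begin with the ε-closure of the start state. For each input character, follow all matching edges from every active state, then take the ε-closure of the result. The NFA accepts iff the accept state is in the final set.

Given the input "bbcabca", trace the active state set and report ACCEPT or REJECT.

initial (ε-close {0}): {0,2,4,6}
'b' @ 1: {3,5,7,8}
'b' @ 2: {9,10}
'c' @ 3: {1,2,4,6,11,12}
'a' @ 4: {3,7,8,13}  (accept∈set)
'b' @ 5: {9,10}
'c' @ 6: {1,2,4,6,11,12}
'a' @ 7: {3,7,8,13}  (accept∈set)
after full input: {3,7,8,13}  (accept=13 in)

Answer: ACCEPT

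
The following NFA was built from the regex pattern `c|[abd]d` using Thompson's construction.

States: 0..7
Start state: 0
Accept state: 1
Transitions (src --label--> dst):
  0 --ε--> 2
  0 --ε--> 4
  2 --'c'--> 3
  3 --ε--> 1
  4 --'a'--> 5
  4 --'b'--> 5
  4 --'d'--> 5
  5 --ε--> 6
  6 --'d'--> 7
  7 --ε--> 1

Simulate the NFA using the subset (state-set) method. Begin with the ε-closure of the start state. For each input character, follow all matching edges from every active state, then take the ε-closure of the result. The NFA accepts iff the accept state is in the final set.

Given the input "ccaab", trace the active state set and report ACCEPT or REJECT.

S₀ = ε-closure({0}) = {0,2,4}
'c' @ 1: {1,3}  ✓accept
'c' @ 2: {}  — state set empty
rest 'aab' ignored (set empty)
final: {}; accept 1 not in set

Answer: REJECT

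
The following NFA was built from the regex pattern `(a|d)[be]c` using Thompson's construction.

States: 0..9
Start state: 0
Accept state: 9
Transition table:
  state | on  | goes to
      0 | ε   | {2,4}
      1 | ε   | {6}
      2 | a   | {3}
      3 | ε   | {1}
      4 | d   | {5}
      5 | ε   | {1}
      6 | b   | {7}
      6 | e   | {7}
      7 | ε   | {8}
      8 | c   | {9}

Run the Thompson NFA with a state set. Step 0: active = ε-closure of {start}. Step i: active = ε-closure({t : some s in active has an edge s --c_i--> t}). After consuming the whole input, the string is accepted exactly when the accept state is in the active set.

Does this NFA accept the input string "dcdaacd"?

initial (ε-close {0}): {0,2,4}
'd' @ 1: {1,5,6}
'c' @ 2: {}  — dead — no transitions
rest 'daacd' ignored (set empty)
end set {} — state 9 not in

Answer: REJECT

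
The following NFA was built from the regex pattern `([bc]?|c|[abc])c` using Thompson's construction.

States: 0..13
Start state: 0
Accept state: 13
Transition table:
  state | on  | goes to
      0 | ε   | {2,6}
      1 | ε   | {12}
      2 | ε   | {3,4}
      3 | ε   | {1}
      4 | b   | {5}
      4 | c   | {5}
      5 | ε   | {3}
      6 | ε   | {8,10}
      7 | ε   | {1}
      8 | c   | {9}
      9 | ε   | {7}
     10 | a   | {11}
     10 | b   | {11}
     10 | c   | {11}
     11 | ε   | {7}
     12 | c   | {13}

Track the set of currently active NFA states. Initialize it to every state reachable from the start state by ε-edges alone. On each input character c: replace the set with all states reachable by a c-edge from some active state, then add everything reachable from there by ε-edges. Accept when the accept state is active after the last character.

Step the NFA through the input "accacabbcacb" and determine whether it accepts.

Answer: REJECT

Steps:
S₀ = ε-closure({0}) = {0,1,2,3,4,6,8,10,12}
'a' @ 1: {1,7,11,12}
'c' @ 2: {13}  [accepting]
'c' @ 3: {}  — no active states
rest 'acabbcacb' ignored (set empty)
end set {} — state 13 not in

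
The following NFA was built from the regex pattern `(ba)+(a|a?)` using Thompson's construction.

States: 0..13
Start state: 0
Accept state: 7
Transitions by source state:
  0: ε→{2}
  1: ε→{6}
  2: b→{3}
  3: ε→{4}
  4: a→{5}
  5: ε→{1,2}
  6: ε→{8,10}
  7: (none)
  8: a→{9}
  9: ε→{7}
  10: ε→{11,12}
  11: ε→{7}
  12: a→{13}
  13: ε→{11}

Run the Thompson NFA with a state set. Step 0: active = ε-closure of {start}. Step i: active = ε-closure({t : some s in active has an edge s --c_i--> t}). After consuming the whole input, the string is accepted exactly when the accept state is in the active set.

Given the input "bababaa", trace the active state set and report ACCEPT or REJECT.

start: ε-closure({0}) = {0,2}
'b' @ 1: {3,4}
'a' @ 2: {1,2,5,6,7,8,10,11,12}  [accepting]
'b' @ 3: {3,4}
'a' @ 4: {1,2,5,6,7,8,10,11,12}  [accepting]
'b' @ 5: {3,4}
'a' @ 6: {1,2,5,6,7,8,10,11,12}  [accepting]
'a' @ 7: {7,9,11,13}  [accepting]
after full input: {7,9,11,13}  (accept=7 in)

Answer: ACCEPT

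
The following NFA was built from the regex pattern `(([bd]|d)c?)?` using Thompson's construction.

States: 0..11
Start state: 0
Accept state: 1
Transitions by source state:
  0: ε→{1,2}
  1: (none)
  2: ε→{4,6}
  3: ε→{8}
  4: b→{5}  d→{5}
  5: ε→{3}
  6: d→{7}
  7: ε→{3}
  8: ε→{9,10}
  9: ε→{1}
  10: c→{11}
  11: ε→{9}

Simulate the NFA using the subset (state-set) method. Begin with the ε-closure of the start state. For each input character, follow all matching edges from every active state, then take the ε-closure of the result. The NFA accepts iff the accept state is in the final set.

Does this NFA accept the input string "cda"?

Answer: REJECT

Derivation:
S₀ = ε-closure({0}) = {0,1,2,4,6}
'c' @ 1: {}  — dead — no transitions
rest 'da' ignored (set empty)
final: {}; accept 1 not in set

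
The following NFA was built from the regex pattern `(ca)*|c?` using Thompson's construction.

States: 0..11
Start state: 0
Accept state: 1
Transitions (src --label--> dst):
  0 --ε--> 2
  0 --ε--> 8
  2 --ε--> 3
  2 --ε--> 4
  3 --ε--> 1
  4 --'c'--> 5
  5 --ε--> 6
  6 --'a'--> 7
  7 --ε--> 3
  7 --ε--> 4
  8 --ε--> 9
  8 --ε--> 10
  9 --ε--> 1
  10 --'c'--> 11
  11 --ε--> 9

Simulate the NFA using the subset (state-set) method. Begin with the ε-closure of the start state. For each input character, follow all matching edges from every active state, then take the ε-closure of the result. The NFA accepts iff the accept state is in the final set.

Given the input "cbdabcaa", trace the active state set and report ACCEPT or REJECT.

Answer: REJECT

Trace:
S₀ = ε-closure({0}) = {0,1,2,3,4,8,9,10}
'c' @ 1: {1,5,6,9,11}  [accepting]
'b' @ 2: {}  — state set empty
rest 'dabcaa' ignored (set empty)
final: {}; accept 1 not in set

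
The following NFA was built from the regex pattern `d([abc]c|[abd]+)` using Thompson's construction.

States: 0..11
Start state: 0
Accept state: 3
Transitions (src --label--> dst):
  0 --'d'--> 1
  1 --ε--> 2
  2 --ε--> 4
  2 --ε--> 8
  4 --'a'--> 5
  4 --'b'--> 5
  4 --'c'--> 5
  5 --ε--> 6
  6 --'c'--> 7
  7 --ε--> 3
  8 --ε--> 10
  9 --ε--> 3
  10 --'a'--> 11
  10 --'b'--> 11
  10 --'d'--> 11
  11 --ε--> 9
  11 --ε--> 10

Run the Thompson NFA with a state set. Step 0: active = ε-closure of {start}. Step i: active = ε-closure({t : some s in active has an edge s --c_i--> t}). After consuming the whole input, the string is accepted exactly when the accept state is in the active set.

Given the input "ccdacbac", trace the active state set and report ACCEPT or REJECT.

S₀ = ε-closure({0}) = {0}
'c' @ 1: {}  — state set empty
rest 'cdacbac' ignored (set empty)
end set {} — state 3 not in

Answer: REJECT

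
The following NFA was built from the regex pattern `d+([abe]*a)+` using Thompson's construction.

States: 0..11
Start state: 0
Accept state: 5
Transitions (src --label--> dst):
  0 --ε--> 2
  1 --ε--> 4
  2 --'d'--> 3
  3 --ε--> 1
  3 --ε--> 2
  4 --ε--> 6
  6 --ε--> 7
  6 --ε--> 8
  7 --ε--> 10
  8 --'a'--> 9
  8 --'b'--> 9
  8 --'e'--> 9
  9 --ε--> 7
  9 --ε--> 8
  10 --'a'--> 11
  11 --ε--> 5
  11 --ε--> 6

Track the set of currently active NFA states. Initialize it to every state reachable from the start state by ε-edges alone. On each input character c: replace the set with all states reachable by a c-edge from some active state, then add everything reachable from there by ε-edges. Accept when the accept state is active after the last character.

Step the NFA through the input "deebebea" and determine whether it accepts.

start: ε-closure({0}) = {0,2}
'd' @ 1: {1,2,3,4,6,7,8,10}
'e' @ 2: {7,8,9,10}
'e' @ 3: {7,8,9,10}
'b' @ 4: {7,8,9,10}
'e' @ 5: {7,8,9,10}
'b' @ 6: {7,8,9,10}
'e' @ 7: {7,8,9,10}
'a' @ 8: {5,6,7,8,9,10,11}  (accept∈set)
final: {5,6,7,8,9,10,11}; accept 5 in set

Answer: ACCEPT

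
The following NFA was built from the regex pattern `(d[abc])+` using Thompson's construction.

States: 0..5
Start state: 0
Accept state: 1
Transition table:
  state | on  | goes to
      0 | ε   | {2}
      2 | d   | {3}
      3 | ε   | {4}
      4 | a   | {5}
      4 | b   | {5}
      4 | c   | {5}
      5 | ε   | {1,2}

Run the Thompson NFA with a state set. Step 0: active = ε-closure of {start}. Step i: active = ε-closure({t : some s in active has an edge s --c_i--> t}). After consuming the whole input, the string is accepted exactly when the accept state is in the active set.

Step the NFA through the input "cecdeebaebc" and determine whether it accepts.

Answer: REJECT

Derivation:
initial (ε-close {0}): {0,2}
'c' @ 1: {}  — state set empty
rest 'ecdeebaebc' ignored (set empty)
after full input: {}  (accept=1 not in)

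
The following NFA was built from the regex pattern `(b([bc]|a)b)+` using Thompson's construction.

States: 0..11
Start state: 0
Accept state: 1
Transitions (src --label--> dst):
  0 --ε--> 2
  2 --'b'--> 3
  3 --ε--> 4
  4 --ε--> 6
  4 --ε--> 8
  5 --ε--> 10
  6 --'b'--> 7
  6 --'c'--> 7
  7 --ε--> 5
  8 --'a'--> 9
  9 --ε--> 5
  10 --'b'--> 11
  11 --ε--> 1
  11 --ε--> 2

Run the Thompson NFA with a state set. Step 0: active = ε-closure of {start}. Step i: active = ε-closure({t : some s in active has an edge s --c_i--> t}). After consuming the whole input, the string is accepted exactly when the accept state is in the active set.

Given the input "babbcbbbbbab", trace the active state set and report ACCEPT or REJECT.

S₀ = ε-closure({0}) = {0,2}
'b' @ 1: {3,4,6,8}
'a' @ 2: {5,9,10}
'b' @ 3: {1,2,11}  [accepting]
'b' @ 4: {3,4,6,8}
'c' @ 5: {5,7,10}
'b' @ 6: {1,2,11}  [accepting]
'b' @ 7: {3,4,6,8}
'b' @ 8: {5,7,10}
'b' @ 9: {1,2,11}  [accepting]
'b' @ 10: {3,4,6,8}
'a' @ 11: {5,9,10}
'b' @ 12: {1,2,11}  [accepting]
end set {1,2,11} — state 1 in

Answer: ACCEPT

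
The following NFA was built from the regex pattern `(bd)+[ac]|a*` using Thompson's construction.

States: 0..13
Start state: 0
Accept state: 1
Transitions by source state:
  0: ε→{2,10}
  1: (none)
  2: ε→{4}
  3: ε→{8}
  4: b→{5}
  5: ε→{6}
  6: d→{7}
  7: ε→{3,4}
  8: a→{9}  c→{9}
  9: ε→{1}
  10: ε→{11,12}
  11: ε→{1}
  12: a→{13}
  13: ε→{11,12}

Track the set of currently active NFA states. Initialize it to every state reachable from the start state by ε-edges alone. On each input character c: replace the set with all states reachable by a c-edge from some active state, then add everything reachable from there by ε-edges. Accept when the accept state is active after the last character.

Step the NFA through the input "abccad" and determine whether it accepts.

Answer: REJECT

Derivation:
start: ε-closure({0}) = {0,1,2,4,10,11,12}
'a' @ 1: {1,11,12,13}  ✓accept
'b' @ 2: {}  — dead — no transitions
rest 'ccad' ignored (set empty)
end set {} — state 1 not in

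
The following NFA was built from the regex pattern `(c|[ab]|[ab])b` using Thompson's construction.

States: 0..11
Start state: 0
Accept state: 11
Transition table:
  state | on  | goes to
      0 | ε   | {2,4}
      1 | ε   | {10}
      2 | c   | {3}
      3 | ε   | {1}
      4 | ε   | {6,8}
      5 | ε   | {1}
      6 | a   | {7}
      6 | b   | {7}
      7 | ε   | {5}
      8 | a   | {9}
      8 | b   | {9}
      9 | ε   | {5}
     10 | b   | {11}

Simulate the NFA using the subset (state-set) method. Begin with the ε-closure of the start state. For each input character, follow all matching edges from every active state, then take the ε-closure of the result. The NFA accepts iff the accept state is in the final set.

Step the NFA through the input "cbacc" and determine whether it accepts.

start: ε-closure({0}) = {0,2,4,6,8}
'c' @ 1: {1,3,10}
'b' @ 2: {11}  (accept∈set)
'a' @ 3: {}  — dead — no transitions
rest 'cc' ignored (set empty)
end set {} — state 11 not in

Answer: REJECT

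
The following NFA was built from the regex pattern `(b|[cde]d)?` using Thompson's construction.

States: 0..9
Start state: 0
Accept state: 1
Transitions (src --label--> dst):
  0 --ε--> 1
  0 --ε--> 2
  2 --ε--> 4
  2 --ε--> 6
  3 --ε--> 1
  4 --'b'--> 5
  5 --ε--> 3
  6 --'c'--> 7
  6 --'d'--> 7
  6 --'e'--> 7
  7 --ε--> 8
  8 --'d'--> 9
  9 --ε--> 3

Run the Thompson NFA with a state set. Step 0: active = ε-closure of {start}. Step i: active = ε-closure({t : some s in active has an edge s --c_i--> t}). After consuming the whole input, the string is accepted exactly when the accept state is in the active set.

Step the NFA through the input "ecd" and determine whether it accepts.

Answer: REJECT

Derivation:
start: ε-closure({0}) = {0,1,2,4,6}
'e' @ 1: {7,8}
'c' @ 2: {}  — dead — no transitions
rest 'd' ignored (set empty)
end set {} — state 1 not in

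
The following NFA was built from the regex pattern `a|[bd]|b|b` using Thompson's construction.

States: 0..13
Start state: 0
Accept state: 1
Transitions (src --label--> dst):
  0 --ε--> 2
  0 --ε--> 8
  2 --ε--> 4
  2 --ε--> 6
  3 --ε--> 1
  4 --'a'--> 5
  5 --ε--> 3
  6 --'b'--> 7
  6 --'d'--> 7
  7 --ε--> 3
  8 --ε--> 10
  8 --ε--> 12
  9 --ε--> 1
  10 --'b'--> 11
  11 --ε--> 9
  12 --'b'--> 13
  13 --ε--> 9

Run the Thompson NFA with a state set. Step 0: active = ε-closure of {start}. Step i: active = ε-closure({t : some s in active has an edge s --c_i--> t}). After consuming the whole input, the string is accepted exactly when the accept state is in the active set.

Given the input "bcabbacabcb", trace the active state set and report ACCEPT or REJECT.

S₀ = ε-closure({0}) = {0,2,4,6,8,10,12}
'b' @ 1: {1,3,7,9,11,13}  [accepting]
'c' @ 2: {}  — no active states
rest 'abbacabcb' ignored (set empty)
end set {} — state 1 not in

Answer: REJECT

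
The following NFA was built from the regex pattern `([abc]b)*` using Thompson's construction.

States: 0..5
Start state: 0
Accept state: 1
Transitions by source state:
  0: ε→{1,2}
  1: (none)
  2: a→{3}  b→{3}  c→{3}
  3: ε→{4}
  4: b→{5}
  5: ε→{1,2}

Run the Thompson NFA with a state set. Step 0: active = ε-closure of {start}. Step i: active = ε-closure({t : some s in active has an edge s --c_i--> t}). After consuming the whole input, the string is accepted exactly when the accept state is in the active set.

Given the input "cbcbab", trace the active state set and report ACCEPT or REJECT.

Answer: ACCEPT

Steps:
start: ε-closure({0}) = {0,1,2}
'c' @ 1: {3,4}
'b' @ 2: {1,2,5}  [accepting]
'c' @ 3: {3,4}
'b' @ 4: {1,2,5}  [accepting]
'a' @ 5: {3,4}
'b' @ 6: {1,2,5}  [accepting]
end set {1,2,5} — state 1 in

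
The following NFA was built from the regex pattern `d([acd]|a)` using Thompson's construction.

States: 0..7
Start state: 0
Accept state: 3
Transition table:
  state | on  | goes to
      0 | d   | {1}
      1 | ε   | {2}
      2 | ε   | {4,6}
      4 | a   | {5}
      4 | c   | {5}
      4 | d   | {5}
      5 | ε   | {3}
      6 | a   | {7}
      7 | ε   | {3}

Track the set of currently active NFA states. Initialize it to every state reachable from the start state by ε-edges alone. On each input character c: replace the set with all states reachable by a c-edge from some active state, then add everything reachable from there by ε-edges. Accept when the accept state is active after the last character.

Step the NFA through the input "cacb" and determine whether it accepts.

initial (ε-close {0}): {0}
'c' @ 1: {}  — state set empty
rest 'acb' ignored (set empty)
final: {}; accept 3 not in set

Answer: REJECT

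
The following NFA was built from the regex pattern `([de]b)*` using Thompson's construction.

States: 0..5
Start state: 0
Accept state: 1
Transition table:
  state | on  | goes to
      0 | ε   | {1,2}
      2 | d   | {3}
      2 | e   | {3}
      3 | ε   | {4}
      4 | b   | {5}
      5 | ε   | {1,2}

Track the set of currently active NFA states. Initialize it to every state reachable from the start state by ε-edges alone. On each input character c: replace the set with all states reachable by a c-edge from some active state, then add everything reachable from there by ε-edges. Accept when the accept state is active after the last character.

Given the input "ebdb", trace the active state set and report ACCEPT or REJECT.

Answer: ACCEPT

Derivation:
initial (ε-close {0}): {0,1,2}
'e' @ 1: {3,4}
'b' @ 2: {1,2,5}  (accept∈set)
'd' @ 3: {3,4}
'b' @ 4: {1,2,5}  (accept∈set)
final: {1,2,5}; accept 1 in set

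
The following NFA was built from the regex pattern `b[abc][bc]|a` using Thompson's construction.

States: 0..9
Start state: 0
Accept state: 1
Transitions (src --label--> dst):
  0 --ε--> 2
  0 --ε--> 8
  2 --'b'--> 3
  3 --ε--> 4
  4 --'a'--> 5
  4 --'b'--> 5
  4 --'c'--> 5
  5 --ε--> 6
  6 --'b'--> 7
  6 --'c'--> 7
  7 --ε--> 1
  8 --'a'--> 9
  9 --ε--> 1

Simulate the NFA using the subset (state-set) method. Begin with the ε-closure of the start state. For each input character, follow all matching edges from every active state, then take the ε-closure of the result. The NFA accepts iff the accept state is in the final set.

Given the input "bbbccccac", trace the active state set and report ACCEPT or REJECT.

Answer: REJECT

Derivation:
start: ε-closure({0}) = {0,2,8}
'b' @ 1: {3,4}
'b' @ 2: {5,6}
'b' @ 3: {1,7}  [accepting]
'c' @ 4: {}  — dead — no transitions
rest 'cccac' ignored (set empty)
final: {}; accept 1 not in set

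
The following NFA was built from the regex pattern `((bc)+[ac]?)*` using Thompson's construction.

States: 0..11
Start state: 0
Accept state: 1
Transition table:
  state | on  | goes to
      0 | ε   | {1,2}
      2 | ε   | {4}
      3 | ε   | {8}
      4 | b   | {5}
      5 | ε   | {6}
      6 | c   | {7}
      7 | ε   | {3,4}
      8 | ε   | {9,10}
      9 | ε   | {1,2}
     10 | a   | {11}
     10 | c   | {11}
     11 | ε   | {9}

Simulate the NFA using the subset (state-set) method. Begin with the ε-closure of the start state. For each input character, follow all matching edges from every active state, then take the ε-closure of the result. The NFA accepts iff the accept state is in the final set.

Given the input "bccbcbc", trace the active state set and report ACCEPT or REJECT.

Answer: ACCEPT

Trace:
S₀ = ε-closure({0}) = {0,1,2,4}
'b' @ 1: {5,6}
'c' @ 2: {1,2,3,4,7,8,9,10}  [accepting]
'c' @ 3: {1,2,4,9,11}  [accepting]
'b' @ 4: {5,6}
'c' @ 5: {1,2,3,4,7,8,9,10}  [accepting]
'b' @ 6: {5,6}
'c' @ 7: {1,2,3,4,7,8,9,10}  [accepting]
final: {1,2,3,4,7,8,9,10}; accept 1 in set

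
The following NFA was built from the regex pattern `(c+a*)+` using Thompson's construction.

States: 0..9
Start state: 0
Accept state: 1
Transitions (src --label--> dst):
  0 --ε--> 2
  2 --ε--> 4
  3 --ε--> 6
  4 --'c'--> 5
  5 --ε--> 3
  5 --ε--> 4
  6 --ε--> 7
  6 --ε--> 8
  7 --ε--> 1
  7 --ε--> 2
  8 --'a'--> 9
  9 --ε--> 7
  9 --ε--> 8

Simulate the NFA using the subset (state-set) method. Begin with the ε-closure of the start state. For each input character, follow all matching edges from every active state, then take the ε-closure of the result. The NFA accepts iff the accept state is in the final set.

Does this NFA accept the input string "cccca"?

Answer: ACCEPT

Trace:
initial (ε-close {0}): {0,2,4}
'c' @ 1: {1,2,3,4,5,6,7,8}  (accept∈set)
'c' @ 2: {1,2,3,4,5,6,7,8}  (accept∈set)
'c' @ 3: {1,2,3,4,5,6,7,8}  (accept∈set)
'c' @ 4: {1,2,3,4,5,6,7,8}  (accept∈set)
'a' @ 5: {1,2,4,7,8,9}  (accept∈set)
after full input: {1,2,4,7,8,9}  (accept=1 in)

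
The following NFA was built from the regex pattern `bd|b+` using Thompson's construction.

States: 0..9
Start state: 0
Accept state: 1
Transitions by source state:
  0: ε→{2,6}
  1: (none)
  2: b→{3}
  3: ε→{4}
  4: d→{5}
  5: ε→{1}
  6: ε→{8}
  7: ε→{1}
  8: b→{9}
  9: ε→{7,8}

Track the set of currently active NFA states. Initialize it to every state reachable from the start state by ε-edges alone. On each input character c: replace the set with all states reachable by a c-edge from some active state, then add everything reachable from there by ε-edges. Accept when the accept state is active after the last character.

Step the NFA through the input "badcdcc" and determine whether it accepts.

S₀ = ε-closure({0}) = {0,2,6,8}
'b' @ 1: {1,3,4,7,8,9}  (accept∈set)
'a' @ 2: {}  — dead — no transitions
rest 'dcdcc' ignored (set empty)
end set {} — state 1 not in

Answer: REJECT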